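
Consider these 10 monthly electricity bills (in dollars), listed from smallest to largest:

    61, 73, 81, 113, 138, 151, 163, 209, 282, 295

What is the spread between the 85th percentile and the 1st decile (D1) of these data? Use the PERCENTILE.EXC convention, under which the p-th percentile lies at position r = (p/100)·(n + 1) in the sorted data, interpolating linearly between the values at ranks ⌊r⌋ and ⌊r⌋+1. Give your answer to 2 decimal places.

n = 10.
P10: r = 1.1; ranks 1–2 are 61, 73; interpolating gives 62.2.
P85: r = 9.35; ranks 9–10 are 282, 295; interpolating gives 286.55.
Difference: 286.55 − 62.2 = 224.35.

224.35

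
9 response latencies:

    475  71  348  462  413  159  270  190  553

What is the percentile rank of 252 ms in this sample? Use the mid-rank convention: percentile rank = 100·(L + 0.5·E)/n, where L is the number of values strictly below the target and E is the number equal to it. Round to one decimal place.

33.3

Sorted: 71, 159, 190, 270, 348, 413, 462, 475, 553.
Count below 252: L = 3; count equal: E = 0; n = 9.
Percentile rank = 100·(3 + 0.5·0)/9 = 100·3/9 = 33.33.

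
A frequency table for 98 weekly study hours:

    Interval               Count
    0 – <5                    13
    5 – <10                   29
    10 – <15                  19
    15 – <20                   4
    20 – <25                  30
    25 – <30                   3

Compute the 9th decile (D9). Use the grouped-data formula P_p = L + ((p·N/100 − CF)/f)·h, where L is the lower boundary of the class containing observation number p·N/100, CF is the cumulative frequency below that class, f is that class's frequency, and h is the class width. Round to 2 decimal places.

23.87

N = 98; target position k = 90/100 · 98 = 88.2.
Cumulative frequencies: 13, 42, 61, 65, 95, 98.
Observation 88.2 falls in the class 20 – <25.
L = 20, CF = 65, f = 30, h = 5.
P90 = 20 + ((88.2 − 65)/30)·5 = 20 + 3.86667 = 23.8667.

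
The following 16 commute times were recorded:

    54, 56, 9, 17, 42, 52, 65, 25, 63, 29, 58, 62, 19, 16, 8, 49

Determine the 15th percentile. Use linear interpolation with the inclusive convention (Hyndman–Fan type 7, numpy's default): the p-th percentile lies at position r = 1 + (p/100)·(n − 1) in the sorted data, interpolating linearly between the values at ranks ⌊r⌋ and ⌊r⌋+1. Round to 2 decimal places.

Sorted: 8, 9, 16, 17, 19, 25, 29, 42, 49, 52, 54, 56, 58, 62, 63, 65.
n = 16.
r = 1 + (15/100)·(16 − 1) = 1 + 2.25 = 3.25.
Rank 3 is 16 and rank 4 is 17.
Interpolate: 16 + 0.25·(17 − 16) = 16 + 0.25·1 = 16.25.

16.25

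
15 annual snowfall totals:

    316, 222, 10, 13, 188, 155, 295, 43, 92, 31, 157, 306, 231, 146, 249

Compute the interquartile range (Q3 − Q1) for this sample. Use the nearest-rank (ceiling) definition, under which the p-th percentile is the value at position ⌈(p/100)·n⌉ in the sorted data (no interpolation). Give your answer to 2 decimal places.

206.00

Sorted: 10, 13, 31, 43, 92, 146, 155, 157, 188, 222, 231, 249, 295, 306, 316.
n = 15.
P25: rank ⌈25/100·15⌉ = 4 → 43.
P75: rank ⌈75/100·15⌉ = 12 → 249.
Difference: 249 − 43 = 206.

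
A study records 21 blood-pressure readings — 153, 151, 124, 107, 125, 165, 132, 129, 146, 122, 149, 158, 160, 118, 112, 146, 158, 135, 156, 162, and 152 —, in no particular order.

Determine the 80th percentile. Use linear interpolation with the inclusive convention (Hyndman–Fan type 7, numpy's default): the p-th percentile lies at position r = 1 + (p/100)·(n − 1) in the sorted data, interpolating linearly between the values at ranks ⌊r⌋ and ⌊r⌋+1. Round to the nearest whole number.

158

Sorted: 107, 112, 118, 122, 124, 125, 129, 132, 135, 146, 146, 149, 151, 152, 153, 156, 158, 158, 160, 162, 165.
n = 21.
r = 1 + (80/100)·(21 − 1) = 1 + 16 = 17.
r is an integer, so P80 is the value at rank 17: 158.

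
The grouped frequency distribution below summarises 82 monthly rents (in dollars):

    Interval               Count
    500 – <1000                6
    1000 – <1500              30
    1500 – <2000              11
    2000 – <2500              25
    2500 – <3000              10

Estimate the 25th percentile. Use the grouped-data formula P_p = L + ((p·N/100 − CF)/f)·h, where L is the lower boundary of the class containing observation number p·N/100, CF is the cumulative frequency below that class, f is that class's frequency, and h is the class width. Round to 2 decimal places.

1241.67

N = 82; target position k = 25/100 · 82 = 20.5.
Cumulative frequencies: 6, 36, 47, 72, 82.
Observation 20.5 falls in the class 1000 – <1500.
L = 1000, CF = 6, f = 30, h = 500.
P25 = 1000 + ((20.5 − 6)/30)·500 = 1000 + 241.667 = 1241.67.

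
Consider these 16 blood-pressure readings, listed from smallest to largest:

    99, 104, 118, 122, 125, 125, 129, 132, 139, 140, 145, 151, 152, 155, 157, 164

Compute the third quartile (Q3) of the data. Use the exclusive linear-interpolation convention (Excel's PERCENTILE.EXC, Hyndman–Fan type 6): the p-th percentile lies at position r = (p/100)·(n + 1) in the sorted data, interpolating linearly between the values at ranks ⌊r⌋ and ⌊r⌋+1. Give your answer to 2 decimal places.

151.75

n = 16.
r = (75/100)·(16 + 1) = 12.75.
Rank 12 is 151 and rank 13 is 152.
Interpolate: 151 + 0.75·(152 − 151) = 151 + 0.75·1 = 151.75.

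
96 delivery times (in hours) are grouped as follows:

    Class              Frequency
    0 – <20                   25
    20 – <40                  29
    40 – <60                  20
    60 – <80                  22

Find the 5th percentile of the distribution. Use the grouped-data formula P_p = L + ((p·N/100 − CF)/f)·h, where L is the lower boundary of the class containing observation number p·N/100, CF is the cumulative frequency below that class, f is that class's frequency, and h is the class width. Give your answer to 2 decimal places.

3.84

N = 96; target position k = 5/100 · 96 = 4.8.
Cumulative frequencies: 25, 54, 74, 96.
Observation 4.8 falls in the class 0 – <20.
L = 0, CF = 0, f = 25, h = 20.
P5 = 0 + ((4.8 − 0)/25)·20 = 0 + 3.84 = 3.84.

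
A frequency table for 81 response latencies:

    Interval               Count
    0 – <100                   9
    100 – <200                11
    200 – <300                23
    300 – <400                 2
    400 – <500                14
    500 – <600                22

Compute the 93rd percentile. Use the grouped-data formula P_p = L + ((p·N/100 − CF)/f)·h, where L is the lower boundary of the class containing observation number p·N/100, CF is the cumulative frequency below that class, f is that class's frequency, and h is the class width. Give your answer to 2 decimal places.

N = 81; target position k = 93/100 · 81 = 75.33.
Cumulative frequencies: 9, 20, 43, 45, 59, 81.
Observation 75.33 falls in the class 500 – <600.
L = 500, CF = 59, f = 22, h = 100.
P93 = 500 + ((75.33 − 59)/22)·100 = 500 + 74.2273 = 574.227.

574.23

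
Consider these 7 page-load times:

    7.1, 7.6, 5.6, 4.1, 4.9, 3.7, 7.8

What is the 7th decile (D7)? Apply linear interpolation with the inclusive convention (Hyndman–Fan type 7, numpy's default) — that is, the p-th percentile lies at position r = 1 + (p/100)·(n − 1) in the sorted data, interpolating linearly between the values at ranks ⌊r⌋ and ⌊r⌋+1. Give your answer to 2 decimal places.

7.20

Sorted: 3.7, 4.1, 4.9, 5.6, 7.1, 7.6, 7.8.
n = 7.
r = 1 + (70/100)·(7 − 1) = 1 + 4.2 = 5.2.
Rank 5 is 7.1 and rank 6 is 7.6.
Interpolate: 7.1 + 0.2·(7.6 − 7.1) = 7.1 + 0.2·0.5 = 7.2.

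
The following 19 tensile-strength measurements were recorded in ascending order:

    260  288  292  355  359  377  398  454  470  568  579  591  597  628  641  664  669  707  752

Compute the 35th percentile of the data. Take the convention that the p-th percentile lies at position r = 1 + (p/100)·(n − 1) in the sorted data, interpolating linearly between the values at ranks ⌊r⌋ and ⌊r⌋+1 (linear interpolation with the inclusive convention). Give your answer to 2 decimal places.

n = 19.
r = 1 + (35/100)·(19 − 1) = 1 + 6.3 = 7.3.
Rank 7 is 398 and rank 8 is 454.
Interpolate: 398 + 0.3·(454 − 398) = 398 + 0.3·56 = 414.8.

414.80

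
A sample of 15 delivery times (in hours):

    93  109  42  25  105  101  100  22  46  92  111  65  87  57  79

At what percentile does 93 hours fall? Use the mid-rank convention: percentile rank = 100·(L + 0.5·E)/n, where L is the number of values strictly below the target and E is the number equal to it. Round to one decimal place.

63.3

Sorted: 22, 25, 42, 46, 57, 65, 79, 87, 92, 93, 100, 101, 105, 109, 111.
Count below 93: L = 9; count equal: E = 1; n = 15.
Percentile rank = 100·(9 + 0.5·1)/15 = 100·9.5/15 = 63.33.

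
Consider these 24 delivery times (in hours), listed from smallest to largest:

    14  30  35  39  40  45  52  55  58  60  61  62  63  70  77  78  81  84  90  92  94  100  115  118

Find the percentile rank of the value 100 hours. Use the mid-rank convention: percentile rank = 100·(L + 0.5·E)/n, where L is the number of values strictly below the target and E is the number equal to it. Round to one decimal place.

Count below 100: L = 21; count equal: E = 1; n = 24.
Percentile rank = 100·(21 + 0.5·1)/24 = 100·21.5/24 = 89.58.

89.6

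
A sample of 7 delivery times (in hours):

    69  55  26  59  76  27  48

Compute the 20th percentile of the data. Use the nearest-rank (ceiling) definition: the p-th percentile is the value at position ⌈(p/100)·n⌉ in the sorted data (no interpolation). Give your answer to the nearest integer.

Sorted: 26, 27, 48, 55, 59, 69, 76.
n = 7.
Position = ⌈20/100 · 7⌉ = ⌈1.4⌉ = 2.
The value at rank 2 is 27.

27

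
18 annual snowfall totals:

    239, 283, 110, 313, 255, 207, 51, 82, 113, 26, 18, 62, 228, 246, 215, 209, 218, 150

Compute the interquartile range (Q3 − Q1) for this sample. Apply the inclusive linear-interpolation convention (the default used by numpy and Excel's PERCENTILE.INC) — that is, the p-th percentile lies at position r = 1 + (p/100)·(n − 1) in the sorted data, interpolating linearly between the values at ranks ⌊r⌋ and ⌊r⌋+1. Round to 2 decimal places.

Sorted: 18, 26, 51, 62, 82, 110, 113, 150, 207, 209, 215, 218, 228, 239, 246, 255, 283, 313.
n = 18.
P25: r = 5.25; ranks 5–6 are 82, 110; interpolating gives 89.
P75: r = 13.75; ranks 13–14 are 228, 239; interpolating gives 236.25.
Difference: 236.25 − 89 = 147.25.

147.25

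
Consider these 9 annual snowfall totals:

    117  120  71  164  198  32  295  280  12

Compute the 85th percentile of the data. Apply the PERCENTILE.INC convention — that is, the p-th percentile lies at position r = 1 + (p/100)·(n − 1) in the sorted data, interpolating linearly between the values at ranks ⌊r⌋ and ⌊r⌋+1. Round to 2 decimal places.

263.60

Sorted: 12, 32, 71, 117, 120, 164, 198, 280, 295.
n = 9.
r = 1 + (85/100)·(9 − 1) = 1 + 6.8 = 7.8.
Rank 7 is 198 and rank 8 is 280.
Interpolate: 198 + 0.8·(280 − 198) = 198 + 0.8·82 = 263.6.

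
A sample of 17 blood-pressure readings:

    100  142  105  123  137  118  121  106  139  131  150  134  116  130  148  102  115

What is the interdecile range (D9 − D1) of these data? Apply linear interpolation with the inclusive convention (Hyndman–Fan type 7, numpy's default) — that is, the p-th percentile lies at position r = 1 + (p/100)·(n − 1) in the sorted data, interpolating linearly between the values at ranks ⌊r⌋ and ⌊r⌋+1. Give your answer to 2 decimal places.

40.60

Sorted: 100, 102, 105, 106, 115, 116, 118, 121, 123, 130, 131, 134, 137, 139, 142, 148, 150.
n = 17.
P10: r = 2.6; ranks 2–3 are 102, 105; interpolating gives 103.8.
P90: r = 15.4; ranks 15–16 are 142, 148; interpolating gives 144.4.
Difference: 144.4 − 103.8 = 40.6.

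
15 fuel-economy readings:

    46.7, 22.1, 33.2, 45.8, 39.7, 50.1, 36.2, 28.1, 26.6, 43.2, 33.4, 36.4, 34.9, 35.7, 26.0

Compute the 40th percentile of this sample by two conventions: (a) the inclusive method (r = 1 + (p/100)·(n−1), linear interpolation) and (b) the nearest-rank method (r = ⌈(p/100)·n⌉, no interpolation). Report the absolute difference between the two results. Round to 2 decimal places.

Sorted: 22.1, 26.0, 26.6, 28.1, 33.2, 33.4, 34.9, 35.7, 36.2, 36.4, 39.7, 43.2, 45.8, 46.7, 50.1.
n = 15.
(a) r = 6.6; between ranks 6 (33.4) and 7 (34.9): 34.3.
(b) the nearest-rank method: rank 6 → 33.4.
|34.3 − 33.4| = 0.9.

0.90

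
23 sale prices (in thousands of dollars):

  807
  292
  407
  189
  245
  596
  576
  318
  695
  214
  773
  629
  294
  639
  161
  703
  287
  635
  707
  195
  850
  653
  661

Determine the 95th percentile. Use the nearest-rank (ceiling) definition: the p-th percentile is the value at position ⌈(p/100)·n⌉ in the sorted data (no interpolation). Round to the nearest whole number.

807

Sorted: 161, 189, 195, 214, 245, 287, 292, 294, 318, 407, 576, 596, 629, 635, 639, 653, 661, 695, 703, 707, 773, 807, 850.
n = 23.
Position = ⌈95/100 · 23⌉ = ⌈21.85⌉ = 22.
The value at rank 22 is 807.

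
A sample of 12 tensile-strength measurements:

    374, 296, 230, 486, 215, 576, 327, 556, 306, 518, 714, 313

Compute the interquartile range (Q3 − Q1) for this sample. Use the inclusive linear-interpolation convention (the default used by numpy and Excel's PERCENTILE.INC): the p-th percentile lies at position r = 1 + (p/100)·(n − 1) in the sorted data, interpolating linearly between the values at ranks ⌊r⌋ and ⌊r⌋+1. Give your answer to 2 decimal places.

Sorted: 215, 230, 296, 306, 313, 327, 374, 486, 518, 556, 576, 714.
n = 12.
P25: r = 3.75; ranks 3–4 are 296, 306; interpolating gives 303.5.
P75: r = 9.25; ranks 9–10 are 518, 556; interpolating gives 527.5.
Difference: 527.5 − 303.5 = 224.

224.00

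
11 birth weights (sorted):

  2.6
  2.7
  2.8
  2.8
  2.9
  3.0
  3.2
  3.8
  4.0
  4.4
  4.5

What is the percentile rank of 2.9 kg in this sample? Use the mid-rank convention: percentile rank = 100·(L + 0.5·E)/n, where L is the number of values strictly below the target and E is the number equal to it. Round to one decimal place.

40.9

Count below 2.9: L = 4; count equal: E = 1; n = 11.
Percentile rank = 100·(4 + 0.5·1)/11 = 100·4.5/11 = 40.91.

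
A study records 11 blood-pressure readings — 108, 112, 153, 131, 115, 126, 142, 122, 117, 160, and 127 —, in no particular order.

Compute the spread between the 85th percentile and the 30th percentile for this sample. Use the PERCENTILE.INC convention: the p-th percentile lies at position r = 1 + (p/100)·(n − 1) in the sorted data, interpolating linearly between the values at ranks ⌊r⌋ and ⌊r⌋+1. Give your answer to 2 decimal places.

30.50

Sorted: 108, 112, 115, 117, 122, 126, 127, 131, 142, 153, 160.
n = 11.
P30: r = 4 (integer) → 117.
P85: r = 9.5; ranks 9–10 are 142, 153; interpolating gives 147.5.
Difference: 147.5 − 117 = 30.5.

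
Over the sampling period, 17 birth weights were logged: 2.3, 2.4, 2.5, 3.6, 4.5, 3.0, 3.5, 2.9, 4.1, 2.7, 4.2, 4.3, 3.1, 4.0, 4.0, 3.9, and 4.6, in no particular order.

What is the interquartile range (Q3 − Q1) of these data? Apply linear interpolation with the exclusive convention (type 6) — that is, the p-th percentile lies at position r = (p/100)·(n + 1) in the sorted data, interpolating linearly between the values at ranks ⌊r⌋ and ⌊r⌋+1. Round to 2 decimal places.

1.35

Sorted: 2.3, 2.4, 2.5, 2.7, 2.9, 3.0, 3.1, 3.5, 3.6, 3.9, 4.0, 4.0, 4.1, 4.2, 4.3, 4.5, 4.6.
n = 17.
P25: r = 4.5; ranks 4–5 are 2.7, 2.9; interpolating gives 2.8.
P75: r = 13.5; ranks 13–14 are 4.1, 4.2; interpolating gives 4.15.
Difference: 4.15 − 2.8 = 1.35.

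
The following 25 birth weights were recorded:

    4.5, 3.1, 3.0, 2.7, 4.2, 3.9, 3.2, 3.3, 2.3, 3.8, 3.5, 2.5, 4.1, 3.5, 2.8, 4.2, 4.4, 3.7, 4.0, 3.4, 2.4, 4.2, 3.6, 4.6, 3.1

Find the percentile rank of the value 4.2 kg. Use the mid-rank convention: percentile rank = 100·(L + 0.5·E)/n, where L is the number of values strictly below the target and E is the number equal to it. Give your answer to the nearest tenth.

Sorted: 2.3, 2.4, 2.5, 2.7, 2.8, 3.0, 3.1, 3.1, 3.2, 3.3, 3.4, 3.5, 3.5, 3.6, 3.7, 3.8, 3.9, 4.0, 4.1, 4.2, 4.2, 4.2, 4.4, 4.5, 4.6.
Count below 4.2: L = 19; count equal: E = 3; n = 25.
Percentile rank = 100·(19 + 0.5·3)/25 = 100·20.5/25 = 82.

82.0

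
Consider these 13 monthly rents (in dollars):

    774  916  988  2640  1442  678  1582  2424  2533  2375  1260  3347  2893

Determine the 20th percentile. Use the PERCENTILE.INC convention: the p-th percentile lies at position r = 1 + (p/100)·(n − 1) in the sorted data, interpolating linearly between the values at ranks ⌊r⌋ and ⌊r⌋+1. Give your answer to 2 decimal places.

Sorted: 678, 774, 916, 988, 1260, 1442, 1582, 2375, 2424, 2533, 2640, 2893, 3347.
n = 13.
r = 1 + (20/100)·(13 − 1) = 1 + 2.4 = 3.4.
Rank 3 is 916 and rank 4 is 988.
Interpolate: 916 + 0.4·(988 − 916) = 916 + 0.4·72 = 944.8.

944.80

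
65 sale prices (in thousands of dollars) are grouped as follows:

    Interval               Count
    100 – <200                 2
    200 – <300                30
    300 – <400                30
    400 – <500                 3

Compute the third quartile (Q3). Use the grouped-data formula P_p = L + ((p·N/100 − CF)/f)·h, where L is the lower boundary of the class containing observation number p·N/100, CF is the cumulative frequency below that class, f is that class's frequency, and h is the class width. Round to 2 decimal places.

355.83

N = 65; target position k = 75/100 · 65 = 48.75.
Cumulative frequencies: 2, 32, 62, 65.
Observation 48.75 falls in the class 300 – <400.
L = 300, CF = 32, f = 30, h = 100.
P75 = 300 + ((48.75 − 32)/30)·100 = 300 + 55.8333 = 355.833.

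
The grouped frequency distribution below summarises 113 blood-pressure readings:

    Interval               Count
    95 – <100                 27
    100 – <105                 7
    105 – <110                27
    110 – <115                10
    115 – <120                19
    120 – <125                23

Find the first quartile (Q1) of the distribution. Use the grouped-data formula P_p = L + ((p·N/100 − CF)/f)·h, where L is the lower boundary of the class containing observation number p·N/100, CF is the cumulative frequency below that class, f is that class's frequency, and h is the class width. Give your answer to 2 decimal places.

N = 113; target position k = 25/100 · 113 = 28.25.
Cumulative frequencies: 27, 34, 61, 71, 90, 113.
Observation 28.25 falls in the class 100 – <105.
L = 100, CF = 27, f = 7, h = 5.
P25 = 100 + ((28.25 − 27)/7)·5 = 100 + 0.892857 = 100.893.

100.89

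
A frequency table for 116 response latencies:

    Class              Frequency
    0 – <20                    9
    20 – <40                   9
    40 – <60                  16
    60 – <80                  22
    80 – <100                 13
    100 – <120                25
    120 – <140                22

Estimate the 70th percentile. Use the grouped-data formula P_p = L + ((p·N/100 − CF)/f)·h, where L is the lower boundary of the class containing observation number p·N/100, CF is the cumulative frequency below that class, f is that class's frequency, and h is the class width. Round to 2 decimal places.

109.76

N = 116; target position k = 70/100 · 116 = 81.2.
Cumulative frequencies: 9, 18, 34, 56, 69, 94, 116.
Observation 81.2 falls in the class 100 – <120.
L = 100, CF = 69, f = 25, h = 20.
P70 = 100 + ((81.2 − 69)/25)·20 = 100 + 9.76 = 109.76.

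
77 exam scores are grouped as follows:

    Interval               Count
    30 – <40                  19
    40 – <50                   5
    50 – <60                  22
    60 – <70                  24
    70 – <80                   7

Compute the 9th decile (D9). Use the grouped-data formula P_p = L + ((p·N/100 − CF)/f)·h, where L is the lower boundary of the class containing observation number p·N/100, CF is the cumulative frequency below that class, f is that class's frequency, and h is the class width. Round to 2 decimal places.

69.71

N = 77; target position k = 90/100 · 77 = 69.3.
Cumulative frequencies: 19, 24, 46, 70, 77.
Observation 69.3 falls in the class 60 – <70.
L = 60, CF = 46, f = 24, h = 10.
P90 = 60 + ((69.3 − 46)/24)·10 = 60 + 9.70833 = 69.7083.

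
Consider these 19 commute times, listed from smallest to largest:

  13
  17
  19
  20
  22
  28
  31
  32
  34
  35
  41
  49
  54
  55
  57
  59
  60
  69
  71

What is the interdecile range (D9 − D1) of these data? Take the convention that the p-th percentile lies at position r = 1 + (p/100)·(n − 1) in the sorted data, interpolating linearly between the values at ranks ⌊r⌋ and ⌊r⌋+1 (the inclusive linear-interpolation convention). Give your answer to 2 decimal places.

n = 19.
P10: r = 2.8; ranks 2–3 are 17, 19; interpolating gives 18.6.
P90: r = 17.2; ranks 17–18 are 60, 69; interpolating gives 61.8.
Difference: 61.8 − 18.6 = 43.2.

43.20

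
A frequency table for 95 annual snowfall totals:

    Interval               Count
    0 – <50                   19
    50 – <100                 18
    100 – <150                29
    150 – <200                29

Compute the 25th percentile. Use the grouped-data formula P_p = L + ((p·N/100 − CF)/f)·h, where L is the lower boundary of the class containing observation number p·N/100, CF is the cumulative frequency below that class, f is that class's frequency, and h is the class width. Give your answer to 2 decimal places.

63.19

N = 95; target position k = 25/100 · 95 = 23.75.
Cumulative frequencies: 19, 37, 66, 95.
Observation 23.75 falls in the class 50 – <100.
L = 50, CF = 19, f = 18, h = 50.
P25 = 50 + ((23.75 − 19)/18)·50 = 50 + 13.1944 = 63.1944.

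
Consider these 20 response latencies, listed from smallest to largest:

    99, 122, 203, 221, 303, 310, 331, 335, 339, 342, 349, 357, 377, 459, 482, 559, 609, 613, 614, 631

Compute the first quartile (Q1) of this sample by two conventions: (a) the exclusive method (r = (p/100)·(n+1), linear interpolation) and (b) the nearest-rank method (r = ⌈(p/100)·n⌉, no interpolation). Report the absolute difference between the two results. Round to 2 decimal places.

1.75

n = 20.
(a) r = 5.25; between ranks 5 (303) and 6 (310): 304.75.
(b) the nearest-rank method: rank 5 → 303.
|304.75 − 303| = 1.75.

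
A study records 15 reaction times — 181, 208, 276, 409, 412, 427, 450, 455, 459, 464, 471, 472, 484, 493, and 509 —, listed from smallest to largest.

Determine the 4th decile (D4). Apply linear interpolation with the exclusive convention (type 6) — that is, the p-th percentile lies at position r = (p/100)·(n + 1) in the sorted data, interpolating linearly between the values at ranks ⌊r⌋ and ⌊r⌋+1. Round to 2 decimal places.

436.20

n = 15.
r = (40/100)·(15 + 1) = 6.4.
Rank 6 is 427 and rank 7 is 450.
Interpolate: 427 + 0.4·(450 − 427) = 427 + 0.4·23 = 436.2.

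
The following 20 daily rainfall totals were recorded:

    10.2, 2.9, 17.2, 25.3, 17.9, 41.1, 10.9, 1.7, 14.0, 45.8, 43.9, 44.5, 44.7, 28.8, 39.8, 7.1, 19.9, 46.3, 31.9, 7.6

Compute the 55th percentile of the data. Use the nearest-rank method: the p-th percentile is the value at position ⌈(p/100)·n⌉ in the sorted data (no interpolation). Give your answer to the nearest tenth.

25.3

Sorted: 1.7, 2.9, 7.1, 7.6, 10.2, 10.9, 14.0, 17.2, 17.9, 19.9, 25.3, 28.8, 31.9, 39.8, 41.1, 43.9, 44.5, 44.7, 45.8, 46.3.
n = 20.
Position = ⌈55/100 · 20⌉ = ⌈11⌉ = 11.
The value at rank 11 is 25.3.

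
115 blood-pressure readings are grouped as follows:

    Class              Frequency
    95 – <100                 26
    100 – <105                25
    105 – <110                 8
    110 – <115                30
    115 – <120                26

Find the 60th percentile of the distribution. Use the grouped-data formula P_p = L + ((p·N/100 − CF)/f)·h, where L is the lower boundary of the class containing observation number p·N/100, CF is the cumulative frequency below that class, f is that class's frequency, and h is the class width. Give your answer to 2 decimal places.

111.67

N = 115; target position k = 60/100 · 115 = 69.
Cumulative frequencies: 26, 51, 59, 89, 115.
Observation 69 falls in the class 110 – <115.
L = 110, CF = 59, f = 30, h = 5.
P60 = 110 + ((69 − 59)/30)·5 = 110 + 1.66667 = 111.667.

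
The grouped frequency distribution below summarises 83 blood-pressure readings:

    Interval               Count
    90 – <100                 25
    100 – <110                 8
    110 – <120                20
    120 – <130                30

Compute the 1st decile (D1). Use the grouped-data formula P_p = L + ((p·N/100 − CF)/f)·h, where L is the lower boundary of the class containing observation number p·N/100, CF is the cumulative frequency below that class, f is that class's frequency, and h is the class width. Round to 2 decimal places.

93.32

N = 83; target position k = 10/100 · 83 = 8.3.
Cumulative frequencies: 25, 33, 53, 83.
Observation 8.3 falls in the class 90 – <100.
L = 90, CF = 0, f = 25, h = 10.
P10 = 90 + ((8.3 − 0)/25)·10 = 90 + 3.32 = 93.32.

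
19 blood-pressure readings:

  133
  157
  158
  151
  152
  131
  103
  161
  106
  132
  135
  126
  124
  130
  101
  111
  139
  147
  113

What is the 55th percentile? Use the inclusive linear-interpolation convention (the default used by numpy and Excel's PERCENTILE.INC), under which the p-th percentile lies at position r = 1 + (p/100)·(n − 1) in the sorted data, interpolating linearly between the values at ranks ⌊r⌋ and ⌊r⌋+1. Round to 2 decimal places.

132.90

Sorted: 101, 103, 106, 111, 113, 124, 126, 130, 131, 132, 133, 135, 139, 147, 151, 152, 157, 158, 161.
n = 19.
r = 1 + (55/100)·(19 − 1) = 1 + 9.9 = 10.9.
Rank 10 is 132 and rank 11 is 133.
Interpolate: 132 + 0.9·(133 − 132) = 132 + 0.9·1 = 132.9.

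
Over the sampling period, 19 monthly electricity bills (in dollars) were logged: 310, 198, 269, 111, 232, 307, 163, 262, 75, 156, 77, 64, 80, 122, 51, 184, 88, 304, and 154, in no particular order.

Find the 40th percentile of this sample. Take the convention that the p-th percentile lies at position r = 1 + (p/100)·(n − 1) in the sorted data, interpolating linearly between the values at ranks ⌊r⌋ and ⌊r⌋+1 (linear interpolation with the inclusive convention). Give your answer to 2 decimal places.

128.40

Sorted: 51, 64, 75, 77, 80, 88, 111, 122, 154, 156, 163, 184, 198, 232, 262, 269, 304, 307, 310.
n = 19.
r = 1 + (40/100)·(19 − 1) = 1 + 7.2 = 8.2.
Rank 8 is 122 and rank 9 is 154.
Interpolate: 122 + 0.2·(154 − 122) = 122 + 0.2·32 = 128.4.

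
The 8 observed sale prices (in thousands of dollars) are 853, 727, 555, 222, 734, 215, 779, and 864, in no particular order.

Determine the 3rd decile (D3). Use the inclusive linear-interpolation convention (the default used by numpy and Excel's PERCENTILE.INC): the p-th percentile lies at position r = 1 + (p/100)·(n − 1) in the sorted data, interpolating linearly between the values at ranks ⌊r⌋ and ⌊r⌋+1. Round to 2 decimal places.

572.20

Sorted: 215, 222, 555, 727, 734, 779, 853, 864.
n = 8.
r = 1 + (30/100)·(8 − 1) = 1 + 2.1 = 3.1.
Rank 3 is 555 and rank 4 is 727.
Interpolate: 555 + 0.1·(727 − 555) = 555 + 0.1·172 = 572.2.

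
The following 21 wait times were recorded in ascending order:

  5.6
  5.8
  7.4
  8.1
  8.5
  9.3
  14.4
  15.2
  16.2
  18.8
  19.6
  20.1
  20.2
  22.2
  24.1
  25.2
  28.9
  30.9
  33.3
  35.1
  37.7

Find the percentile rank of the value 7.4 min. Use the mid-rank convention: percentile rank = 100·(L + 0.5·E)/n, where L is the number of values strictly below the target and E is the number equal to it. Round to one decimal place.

11.9

Count below 7.4: L = 2; count equal: E = 1; n = 21.
Percentile rank = 100·(2 + 0.5·1)/21 = 100·2.5/21 = 11.9.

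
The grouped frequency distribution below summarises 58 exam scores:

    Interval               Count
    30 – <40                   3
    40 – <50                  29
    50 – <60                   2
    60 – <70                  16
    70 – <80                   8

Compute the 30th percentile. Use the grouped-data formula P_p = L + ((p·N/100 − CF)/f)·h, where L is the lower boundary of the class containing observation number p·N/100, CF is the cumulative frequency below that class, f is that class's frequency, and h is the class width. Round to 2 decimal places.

N = 58; target position k = 30/100 · 58 = 17.4.
Cumulative frequencies: 3, 32, 34, 50, 58.
Observation 17.4 falls in the class 40 – <50.
L = 40, CF = 3, f = 29, h = 10.
P30 = 40 + ((17.4 − 3)/29)·10 = 40 + 4.96552 = 44.9655.

44.97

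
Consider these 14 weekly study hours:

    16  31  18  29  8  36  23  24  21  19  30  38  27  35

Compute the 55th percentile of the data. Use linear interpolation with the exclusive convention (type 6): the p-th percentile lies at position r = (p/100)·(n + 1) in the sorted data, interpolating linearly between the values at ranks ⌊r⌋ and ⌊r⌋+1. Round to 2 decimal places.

Sorted: 8, 16, 18, 19, 21, 23, 24, 27, 29, 30, 31, 35, 36, 38.
n = 14.
r = (55/100)·(14 + 1) = 8.25.
Rank 8 is 27 and rank 9 is 29.
Interpolate: 27 + 0.25·(29 − 27) = 27 + 0.25·2 = 27.5.

27.50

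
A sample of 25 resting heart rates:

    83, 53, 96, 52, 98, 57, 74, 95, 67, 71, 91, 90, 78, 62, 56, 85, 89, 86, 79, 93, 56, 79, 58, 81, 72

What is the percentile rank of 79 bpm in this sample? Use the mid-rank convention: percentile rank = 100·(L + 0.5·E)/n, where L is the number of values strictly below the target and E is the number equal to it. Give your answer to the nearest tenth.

Sorted: 52, 53, 56, 56, 57, 58, 62, 67, 71, 72, 74, 78, 79, 79, 81, 83, 85, 86, 89, 90, 91, 93, 95, 96, 98.
Count below 79: L = 12; count equal: E = 2; n = 25.
Percentile rank = 100·(12 + 0.5·2)/25 = 100·13/25 = 52.

52.0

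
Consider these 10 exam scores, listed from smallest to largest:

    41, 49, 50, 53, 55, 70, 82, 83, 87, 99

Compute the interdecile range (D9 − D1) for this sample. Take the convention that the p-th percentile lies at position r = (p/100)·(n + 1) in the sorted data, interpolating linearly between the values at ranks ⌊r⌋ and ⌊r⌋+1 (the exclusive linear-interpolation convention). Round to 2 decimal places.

56.00

n = 10.
P10: r = 1.1; ranks 1–2 are 41, 49; interpolating gives 41.8.
P90: r = 9.9; ranks 9–10 are 87, 99; interpolating gives 97.8.
Difference: 97.8 − 41.8 = 56.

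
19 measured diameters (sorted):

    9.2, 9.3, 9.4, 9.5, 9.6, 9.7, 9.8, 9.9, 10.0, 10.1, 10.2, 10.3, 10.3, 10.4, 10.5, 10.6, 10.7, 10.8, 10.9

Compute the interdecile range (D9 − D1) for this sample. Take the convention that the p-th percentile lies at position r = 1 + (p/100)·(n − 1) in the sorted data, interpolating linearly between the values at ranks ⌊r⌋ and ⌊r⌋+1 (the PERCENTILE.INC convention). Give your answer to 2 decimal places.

1.34

n = 19.
P10: r = 2.8; ranks 2–3 are 9.3, 9.4; interpolating gives 9.38.
P90: r = 17.2; ranks 17–18 are 10.7, 10.8; interpolating gives 10.72.
Difference: 10.72 − 9.38 = 1.34.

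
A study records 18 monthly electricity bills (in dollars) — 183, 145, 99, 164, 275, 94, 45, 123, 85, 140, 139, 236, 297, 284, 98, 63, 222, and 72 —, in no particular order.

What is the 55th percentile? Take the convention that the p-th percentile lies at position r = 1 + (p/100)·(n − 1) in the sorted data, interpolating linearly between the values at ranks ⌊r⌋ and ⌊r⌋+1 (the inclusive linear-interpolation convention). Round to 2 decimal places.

Sorted: 45, 63, 72, 85, 94, 98, 99, 123, 139, 140, 145, 164, 183, 222, 236, 275, 284, 297.
n = 18.
r = 1 + (55/100)·(18 − 1) = 1 + 9.35 = 10.35.
Rank 10 is 140 and rank 11 is 145.
Interpolate: 140 + 0.35·(145 − 140) = 140 + 0.35·5 = 141.75.

141.75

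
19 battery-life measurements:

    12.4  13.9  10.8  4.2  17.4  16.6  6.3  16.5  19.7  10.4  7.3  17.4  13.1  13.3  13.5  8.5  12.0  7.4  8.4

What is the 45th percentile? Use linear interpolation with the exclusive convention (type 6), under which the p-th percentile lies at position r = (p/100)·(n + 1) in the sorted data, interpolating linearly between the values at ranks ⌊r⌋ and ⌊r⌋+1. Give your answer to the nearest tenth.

Sorted: 4.2, 6.3, 7.3, 7.4, 8.4, 8.5, 10.4, 10.8, 12.0, 12.4, 13.1, 13.3, 13.5, 13.9, 16.5, 16.6, 17.4, 17.4, 19.7.
n = 19.
r = (45/100)·(19 + 1) = 9.
r is an integer, so P45 is the value at rank 9: 12.0.

12.0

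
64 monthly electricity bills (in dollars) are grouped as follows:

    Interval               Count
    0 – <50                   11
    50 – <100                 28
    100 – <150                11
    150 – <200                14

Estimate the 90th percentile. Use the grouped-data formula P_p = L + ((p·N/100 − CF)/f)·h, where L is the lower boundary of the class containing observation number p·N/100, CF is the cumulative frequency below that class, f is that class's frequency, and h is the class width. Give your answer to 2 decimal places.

177.14

N = 64; target position k = 90/100 · 64 = 57.6.
Cumulative frequencies: 11, 39, 50, 64.
Observation 57.6 falls in the class 150 – <200.
L = 150, CF = 50, f = 14, h = 50.
P90 = 150 + ((57.6 − 50)/14)·50 = 150 + 27.1429 = 177.143.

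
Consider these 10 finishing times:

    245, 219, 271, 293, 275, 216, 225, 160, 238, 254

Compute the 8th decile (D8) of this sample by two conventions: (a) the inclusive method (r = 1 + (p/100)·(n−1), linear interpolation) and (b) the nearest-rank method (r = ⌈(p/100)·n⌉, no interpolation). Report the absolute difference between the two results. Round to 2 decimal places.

0.80

Sorted: 160, 216, 219, 225, 238, 245, 254, 271, 275, 293.
n = 10.
(a) r = 8.2; between ranks 8 (271) and 9 (275): 271.8.
(b) the nearest-rank method: rank 8 → 271.
|271.8 − 271| = 0.8.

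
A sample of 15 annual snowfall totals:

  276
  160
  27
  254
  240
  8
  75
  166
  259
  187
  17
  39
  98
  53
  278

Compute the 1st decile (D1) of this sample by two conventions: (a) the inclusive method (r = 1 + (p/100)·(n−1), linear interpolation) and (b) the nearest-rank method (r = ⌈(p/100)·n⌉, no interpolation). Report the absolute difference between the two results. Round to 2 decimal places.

Sorted: 8, 17, 27, 39, 53, 75, 98, 160, 166, 187, 240, 254, 259, 276, 278.
n = 15.
(a) r = 2.4; between ranks 2 (17) and 3 (27): 21.
(b) the nearest-rank method: rank 2 → 17.
|21 − 17| = 4.

4.00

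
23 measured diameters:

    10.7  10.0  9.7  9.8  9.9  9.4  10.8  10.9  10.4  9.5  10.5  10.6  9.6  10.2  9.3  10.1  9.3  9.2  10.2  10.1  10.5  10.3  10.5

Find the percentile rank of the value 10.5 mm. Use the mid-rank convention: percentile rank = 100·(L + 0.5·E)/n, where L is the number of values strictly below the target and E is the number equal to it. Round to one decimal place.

76.1

Sorted: 9.2, 9.3, 9.3, 9.4, 9.5, 9.6, 9.7, 9.8, 9.9, 10.0, 10.1, 10.1, 10.2, 10.2, 10.3, 10.4, 10.5, 10.5, 10.5, 10.6, 10.7, 10.8, 10.9.
Count below 10.5: L = 16; count equal: E = 3; n = 23.
Percentile rank = 100·(16 + 0.5·3)/23 = 100·17.5/23 = 76.09.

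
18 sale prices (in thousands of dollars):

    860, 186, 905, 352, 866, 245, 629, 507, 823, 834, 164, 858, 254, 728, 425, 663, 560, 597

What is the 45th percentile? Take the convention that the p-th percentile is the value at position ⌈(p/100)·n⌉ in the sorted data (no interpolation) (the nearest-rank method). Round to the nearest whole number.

597

Sorted: 164, 186, 245, 254, 352, 425, 507, 560, 597, 629, 663, 728, 823, 834, 858, 860, 866, 905.
n = 18.
Position = ⌈45/100 · 18⌉ = ⌈8.1⌉ = 9.
The value at rank 9 is 597.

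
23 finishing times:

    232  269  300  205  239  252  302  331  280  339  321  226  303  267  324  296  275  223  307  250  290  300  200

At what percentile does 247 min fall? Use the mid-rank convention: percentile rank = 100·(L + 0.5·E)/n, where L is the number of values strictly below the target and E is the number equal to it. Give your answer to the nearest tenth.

26.1

Sorted: 200, 205, 223, 226, 232, 239, 250, 252, 267, 269, 275, 280, 290, 296, 300, 300, 302, 303, 307, 321, 324, 331, 339.
Count below 247: L = 6; count equal: E = 0; n = 23.
Percentile rank = 100·(6 + 0.5·0)/23 = 100·6/23 = 26.09.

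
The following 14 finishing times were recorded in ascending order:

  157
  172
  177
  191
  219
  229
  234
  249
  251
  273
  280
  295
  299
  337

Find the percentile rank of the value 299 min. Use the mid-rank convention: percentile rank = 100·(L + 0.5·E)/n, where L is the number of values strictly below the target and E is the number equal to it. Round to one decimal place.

89.3

Count below 299: L = 12; count equal: E = 1; n = 14.
Percentile rank = 100·(12 + 0.5·1)/14 = 100·12.5/14 = 89.29.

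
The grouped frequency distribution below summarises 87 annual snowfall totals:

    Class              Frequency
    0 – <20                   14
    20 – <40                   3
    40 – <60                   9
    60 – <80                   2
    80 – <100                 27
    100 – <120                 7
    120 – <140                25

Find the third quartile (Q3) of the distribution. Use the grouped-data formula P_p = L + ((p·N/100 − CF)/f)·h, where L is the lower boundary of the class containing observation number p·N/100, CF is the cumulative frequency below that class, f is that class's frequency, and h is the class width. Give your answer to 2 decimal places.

122.60

N = 87; target position k = 75/100 · 87 = 65.25.
Cumulative frequencies: 14, 17, 26, 28, 55, 62, 87.
Observation 65.25 falls in the class 120 – <140.
L = 120, CF = 62, f = 25, h = 20.
P75 = 120 + ((65.25 − 62)/25)·20 = 120 + 2.6 = 122.6.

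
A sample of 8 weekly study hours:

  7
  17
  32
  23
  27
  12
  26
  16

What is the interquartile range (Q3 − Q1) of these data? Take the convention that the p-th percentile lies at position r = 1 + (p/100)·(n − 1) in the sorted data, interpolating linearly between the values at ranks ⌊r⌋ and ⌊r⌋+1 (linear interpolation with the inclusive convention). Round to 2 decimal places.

11.25

Sorted: 7, 12, 16, 17, 23, 26, 27, 32.
n = 8.
P25: r = 2.75; ranks 2–3 are 12, 16; interpolating gives 15.
P75: r = 6.25; ranks 6–7 are 26, 27; interpolating gives 26.25.
Difference: 26.25 − 15 = 11.25.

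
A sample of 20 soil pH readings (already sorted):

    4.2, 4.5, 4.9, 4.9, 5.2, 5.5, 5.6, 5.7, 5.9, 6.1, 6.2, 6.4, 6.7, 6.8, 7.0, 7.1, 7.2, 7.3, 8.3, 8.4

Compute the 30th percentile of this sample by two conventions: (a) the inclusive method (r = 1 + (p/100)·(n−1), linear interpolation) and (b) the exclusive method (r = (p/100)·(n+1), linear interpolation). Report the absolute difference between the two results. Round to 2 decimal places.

n = 20.
(a) r = 6.7; between ranks 6 (5.5) and 7 (5.6): 5.57.
(b) r = 6.3; between ranks 6 (5.5) and 7 (5.6): 5.53.
|5.57 − 5.53| = 0.04.

0.04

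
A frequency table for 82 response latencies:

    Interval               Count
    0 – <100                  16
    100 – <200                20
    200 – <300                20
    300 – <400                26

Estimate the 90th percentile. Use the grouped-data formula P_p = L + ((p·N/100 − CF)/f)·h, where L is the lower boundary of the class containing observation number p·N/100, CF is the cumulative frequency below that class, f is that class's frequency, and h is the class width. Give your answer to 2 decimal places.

368.46

N = 82; target position k = 90/100 · 82 = 73.8.
Cumulative frequencies: 16, 36, 56, 82.
Observation 73.8 falls in the class 300 – <400.
L = 300, CF = 56, f = 26, h = 100.
P90 = 300 + ((73.8 − 56)/26)·100 = 300 + 68.4615 = 368.462.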